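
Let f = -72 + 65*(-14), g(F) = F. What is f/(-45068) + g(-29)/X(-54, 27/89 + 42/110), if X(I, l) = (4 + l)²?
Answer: -7699971960177/5926085467052 ≈ -1.2993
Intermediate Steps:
f = -982 (f = -72 - 910 = -982)
f/(-45068) + g(-29)/X(-54, 27/89 + 42/110) = -982/(-45068) - 29/(4 + (27/89 + 42/110))² = -982*(-1/45068) - 29/(4 + (27*(1/89) + 42*(1/110)))² = 491/22534 - 29/(4 + (27/89 + 21/55))² = 491/22534 - 29/(4 + 3354/4895)² = 491/22534 - 29/((22934/4895)²) = 491/22534 - 29/525968356/23961025 = 491/22534 - 29*23961025/525968356 = 491/22534 - 694869725/525968356 = -7699971960177/5926085467052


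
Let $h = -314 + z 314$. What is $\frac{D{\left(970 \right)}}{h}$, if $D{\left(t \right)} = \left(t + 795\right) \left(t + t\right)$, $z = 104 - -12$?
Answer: $\frac{342410}{3611} \approx 94.824$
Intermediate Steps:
$z = 116$ ($z = 104 + 12 = 116$)
$D{\left(t \right)} = 2 t \left(795 + t\right)$ ($D{\left(t \right)} = \left(795 + t\right) 2 t = 2 t \left(795 + t\right)$)
$h = 36110$ ($h = -314 + 116 \cdot 314 = -314 + 36424 = 36110$)
$\frac{D{\left(970 \right)}}{h} = \frac{2 \cdot 970 \left(795 + 970\right)}{36110} = 2 \cdot 970 \cdot 1765 \cdot \frac{1}{36110} = 3424100 \cdot \frac{1}{36110} = \frac{342410}{3611}$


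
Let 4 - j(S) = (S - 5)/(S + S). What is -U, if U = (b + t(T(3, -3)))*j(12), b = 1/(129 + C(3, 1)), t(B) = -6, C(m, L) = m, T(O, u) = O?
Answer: 70399/3168 ≈ 22.222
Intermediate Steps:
b = 1/132 (b = 1/(129 + 3) = 1/132 ≈ 0.0075758)
j(S) = 4 - (-5 + S)/(2*S) (j(S) = 4 - (S - 5)/(S + S) = 4 - (-5 + S)/(2*S))
U = -70399/3168 (U = (1/132 - 6)*((½)*(5 + 7*12)/12) = -791*(5 + 84)/(264*12) = -791*89/(264*12) = -791/132*89/24 = -70399/3168 ≈ -22.222)
-U = -1*(-70399/3168) = 70399/3168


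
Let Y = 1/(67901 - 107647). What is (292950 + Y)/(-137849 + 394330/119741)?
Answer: -1394215193888959/656038842334134 ≈ -2.1252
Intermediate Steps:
Y = -1/39746 (Y = 1/(-39746) = -1/39746 ≈ -2.5160e-5)
(292950 + Y)/(-137849 + 394330/119741) = (292950 - 1/39746)/(-137849 + 394330/119741) = 11643590699/(39746*(-137849 + 394330*(1/119741))) = 11643590699/(39746*(-137849 + 394330/119741)) = 11643590699/(39746*(-16505782779/119741)) = (11643590699/39746)*(-119741/16505782779) = -1394215193888959/656038842334134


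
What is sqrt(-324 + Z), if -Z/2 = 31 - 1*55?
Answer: 2*I*sqrt(69) ≈ 16.613*I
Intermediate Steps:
Z = 48 (Z = -2*(31 - 1*55) = -2*(31 - 55) = -2*(-24) = 48)
sqrt(-324 + Z) = sqrt(-324 + 48) = sqrt(-276) = 2*I*sqrt(69)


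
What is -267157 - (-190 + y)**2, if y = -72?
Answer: -335801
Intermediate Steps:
-267157 - (-190 + y)**2 = -267157 - (-190 - 72)**2 = -267157 - 1*(-262)**2 = -267157 - 1*68644 = -267157 - 68644 = -335801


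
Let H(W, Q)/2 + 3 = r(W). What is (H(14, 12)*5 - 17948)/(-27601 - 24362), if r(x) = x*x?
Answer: 16018/51963 ≈ 0.30826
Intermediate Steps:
r(x) = x²
H(W, Q) = -6 + 2*W²
(H(14, 12)*5 - 17948)/(-27601 - 24362) = ((-6 + 2*14²)*5 - 17948)/(-27601 - 24362) = ((-6 + 2*196)*5 - 17948)/(-51963) = ((-6 + 392)*5 - 17948)*(-1/51963) = (386*5 - 17948)*(-1/51963) = (1930 - 17948)*(-1/51963) = -16018*(-1/51963) = 16018/51963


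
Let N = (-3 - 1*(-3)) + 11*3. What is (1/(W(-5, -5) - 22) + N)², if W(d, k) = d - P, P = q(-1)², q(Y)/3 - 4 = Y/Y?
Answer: 69139225/63504 ≈ 1088.7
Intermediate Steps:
q(Y) = 15 (q(Y) = 12 + 3*(Y/Y) = 12 + 3*1 = 12 + 3 = 15)
P = 225 (P = 15² = 225)
W(d, k) = -225 + d (W(d, k) = d - 1*225 = d - 225 = -225 + d)
N = 33 (N = (-3 + 3) + 33 = 0 + 33 = 33)
(1/(W(-5, -5) - 22) + N)² = (1/((-225 - 5) - 22) + 33)² = (1/(-230 - 22) + 33)² = (1/(-252) + 33)² = (-1/252 + 33)² = (8315/252)² = 69139225/63504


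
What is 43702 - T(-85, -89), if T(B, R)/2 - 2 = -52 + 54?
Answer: 43694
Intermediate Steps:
T(B, R) = 8 (T(B, R) = 4 + 2*(-52 + 54) = 4 + 2*2 = 4 + 4 = 8)
43702 - T(-85, -89) = 43702 - 1*8 = 43702 - 8 = 43694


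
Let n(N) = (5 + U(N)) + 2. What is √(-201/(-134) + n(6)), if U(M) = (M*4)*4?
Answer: √418/2 ≈ 10.223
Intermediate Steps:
U(M) = 16*M (U(M) = (4*M)*4 = 16*M)
n(N) = 7 + 16*N (n(N) = (5 + 16*N) + 2 = 7 + 16*N)
√(-201/(-134) + n(6)) = √(-201/(-134) + (7 + 16*6)) = √(-201*(-1/134) + (7 + 96)) = √(3/2 + 103) = √(209/2) = √418/2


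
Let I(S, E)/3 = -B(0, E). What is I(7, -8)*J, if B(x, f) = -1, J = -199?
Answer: -597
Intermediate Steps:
I(S, E) = 3 (I(S, E) = 3*(-1*(-1)) = 3*1 = 3)
I(7, -8)*J = 3*(-199) = -597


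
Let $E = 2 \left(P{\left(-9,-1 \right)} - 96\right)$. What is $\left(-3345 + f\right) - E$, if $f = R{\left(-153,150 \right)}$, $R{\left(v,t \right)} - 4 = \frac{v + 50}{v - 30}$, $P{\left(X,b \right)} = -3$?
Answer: $- \frac{575066}{183} \approx -3142.4$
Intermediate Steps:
$R{\left(v,t \right)} = 4 + \frac{50 + v}{-30 + v}$ ($R{\left(v,t \right)} = 4 + \frac{v + 50}{v - 30} = 4 + \frac{50 + v}{-30 + v}$)
$f = \frac{835}{183}$ ($f = \frac{5 \left(-14 - 153\right)}{-30 - 153} = 5 \frac{1}{-183} \left(-167\right) = 5 \left(- \frac{1}{183}\right) \left(-167\right) = \frac{835}{183} \approx 4.5628$)
$E = -198$ ($E = 2 \left(-3 - 96\right) = 2 \left(-99\right) = -198$)
$\left(-3345 + f\right) - E = \left(-3345 + \frac{835}{183}\right) - -198 = - \frac{611300}{183} + 198 = - \frac{575066}{183}$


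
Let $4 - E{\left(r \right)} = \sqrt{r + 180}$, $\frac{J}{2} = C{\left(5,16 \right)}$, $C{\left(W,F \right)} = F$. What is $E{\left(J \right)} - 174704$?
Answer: $-174700 - 2 \sqrt{53} \approx -1.7471 \cdot 10^{5}$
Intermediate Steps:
$J = 32$ ($J = 2 \cdot 16 = 32$)
$E{\left(r \right)} = 4 - \sqrt{180 + r}$ ($E{\left(r \right)} = 4 - \sqrt{r + 180} = 4 - \sqrt{180 + r}$)
$E{\left(J \right)} - 174704 = \left(4 - \sqrt{180 + 32}\right) - 174704 = \left(4 - \sqrt{212}\right) - 174704 = \left(4 - 2 \sqrt{53}\right) - 174704 = -174700 - 2 \sqrt{53}$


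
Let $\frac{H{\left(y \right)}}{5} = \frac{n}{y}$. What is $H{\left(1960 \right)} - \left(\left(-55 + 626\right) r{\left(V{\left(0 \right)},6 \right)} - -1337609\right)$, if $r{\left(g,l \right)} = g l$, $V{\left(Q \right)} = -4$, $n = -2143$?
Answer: $- \frac{518972903}{392} \approx -1.3239 \cdot 10^{6}$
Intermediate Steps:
$H{\left(y \right)} = - \frac{10715}{y}$ ($H{\left(y \right)} = 5 \left(- \frac{2143}{y}\right) = - \frac{10715}{y}$)
$H{\left(1960 \right)} - \left(\left(-55 + 626\right) r{\left(V{\left(0 \right)},6 \right)} - -1337609\right) = - \frac{10715}{1960} - \left(\left(-55 + 626\right) \left(\left(-4\right) 6\right) - -1337609\right) = \left(-10715\right) \frac{1}{1960} - \left(571 \left(-24\right) + 1337609\right) = - \frac{2143}{392} - \left(-13704 + 1337609\right) = - \frac{2143}{392} - 1323905 = - \frac{518972903}{392}$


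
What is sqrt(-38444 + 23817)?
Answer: I*sqrt(14627) ≈ 120.94*I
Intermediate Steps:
sqrt(-38444 + 23817) = sqrt(-14627) = I*sqrt(14627)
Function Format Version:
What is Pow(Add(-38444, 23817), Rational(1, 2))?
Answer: Mul(I, Pow(14627, Rational(1, 2))) ≈ Mul(120.94, I)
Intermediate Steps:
Pow(Add(-38444, 23817), Rational(1, 2)) = Pow(-14627, Rational(1, 2)) = Mul(I, Pow(14627, Rational(1, 2)))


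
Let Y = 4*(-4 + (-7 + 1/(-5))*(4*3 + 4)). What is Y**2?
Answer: 5683456/25 ≈ 2.2734e+5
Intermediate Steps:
Y = -2384/5 (Y = 4*(-4 + (-7 - 1/5)*(12 + 4)) = 4*(-4 - 36/5*16) = 4*(-4 - 576/5) = 4*(-596/5) = -2384/5 ≈ -476.80)
Y**2 = (-2384/5)**2 = 5683456/25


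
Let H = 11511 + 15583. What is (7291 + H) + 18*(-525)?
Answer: 24935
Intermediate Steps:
H = 27094
(7291 + H) + 18*(-525) = (7291 + 27094) + 18*(-525) = 34385 - 9450 = 24935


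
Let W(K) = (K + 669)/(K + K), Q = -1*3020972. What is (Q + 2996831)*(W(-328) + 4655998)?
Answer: -73734685470927/656 ≈ -1.1240e+11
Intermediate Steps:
Q = -3020972
W(K) = (669 + K)/(2*K) (W(K) = (669 + K)/((2*K)) = (669 + K)*(1/(2*K)) = (669 + K)/(2*K))
(Q + 2996831)*(W(-328) + 4655998) = (-3020972 + 2996831)*((1/2)*(669 - 328)/(-328) + 4655998) = -24141*((1/2)*(-1/328)*341 + 4655998) = -24141*(-341/656 + 4655998) = -24141*3054334347/656 = -73734685470927/656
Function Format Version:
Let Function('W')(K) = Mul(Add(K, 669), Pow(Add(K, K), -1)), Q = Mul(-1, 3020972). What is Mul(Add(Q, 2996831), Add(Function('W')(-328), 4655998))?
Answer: Rational(-73734685470927, 656) ≈ -1.1240e+11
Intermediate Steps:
Q = -3020972
Function('W')(K) = Mul(Rational(1, 2), Pow(K, -1), Add(669, K)) (Function('W')(K) = Mul(Add(669, K), Pow(Mul(2, K), -1)) = Mul(Add(669, K), Mul(Rational(1, 2), Pow(K, -1))) = Mul(Rational(1, 2), Pow(K, -1), Add(669, K)))
Mul(Add(Q, 2996831), Add(Function('W')(-328), 4655998)) = Mul(Add(-3020972, 2996831), Add(Mul(Rational(1, 2), Pow(-328, -1), Add(669, -328)), 4655998)) = Mul(-24141, Add(Mul(Rational(1, 2), Rational(-1, 328), 341), 4655998)) = Mul(-24141, Add(Rational(-341, 656), 4655998)) = Mul(-24141, Rational(3054334347, 656)) = Rational(-73734685470927, 656)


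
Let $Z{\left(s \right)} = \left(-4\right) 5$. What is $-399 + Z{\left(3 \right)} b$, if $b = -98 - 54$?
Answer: $2641$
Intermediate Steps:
$Z{\left(s \right)} = -20$
$b = -152$
$-399 + Z{\left(3 \right)} b = -399 - -3040 = -399 + 3040 = 2641$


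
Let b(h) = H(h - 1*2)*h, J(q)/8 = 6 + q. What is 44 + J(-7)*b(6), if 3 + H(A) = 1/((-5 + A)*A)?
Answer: 200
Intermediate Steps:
J(q) = 48 + 8*q (J(q) = 8*(6 + q) = 48 + 8*q)
H(A) = -3 + 1/(A*(-5 + A)) (H(A) = -3 + 1/((-5 + A)*A) = -3 + 1/(A*(-5 + A)))
b(h) = h*(-29 - 3*(-2 + h)**2 + 15*h)/((-7 + h)*(-2 + h)) (b(h) = ((1 - 3*(h - 1*2)**2 + 15*(h - 1*2))/((h - 1*2)*(-5 + (h - 1*2))))*h = ((1 - 3*(h - 2)**2 + 15*(h - 2))/((h - 2)*(-5 + (h - 2))))*h = ((1 - 3*(-2 + h)**2 + 15*(-2 + h))/((-2 + h)*(-5 + (-2 + h))))*h = ((1 - 3*(-2 + h)**2 + (-30 + 15*h))/((-2 + h)*(-7 + h)))*h = ((-29 - 3*(-2 + h)**2 + 15*h)/((-2 + h)*(-7 + h)))*h = ((-29 - 3*(-2 + h)**2 + 15*h)/((-7 + h)*(-2 + h)))*h = h*(-29 - 3*(-2 + h)**2 + 15*h)/((-7 + h)*(-2 + h)))
44 + J(-7)*b(6) = 44 + (48 + 8*(-7))*(6*(-29 - 3*(-2 + 6)**2 + 15*6)/((-7 + 6)*(-2 + 6))) = 44 + (48 - 56)*(6*(-29 - 3*4**2 + 90)/(-1*4)) = 44 - 48*(-1)*(-29 - 3*16 + 90)/4 = 44 - 48*(-1)*(-29 - 48 + 90)/4 = 44 - 48*(-1)*13/4 = 44 - 8*(-39/2) = 44 + 156 = 200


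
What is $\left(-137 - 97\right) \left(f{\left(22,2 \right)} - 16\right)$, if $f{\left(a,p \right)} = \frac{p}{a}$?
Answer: $\frac{40950}{11} \approx 3722.7$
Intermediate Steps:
$\left(-137 - 97\right) \left(f{\left(22,2 \right)} - 16\right) = \left(-137 - 97\right) \left(\frac{2}{22} - 16\right) = - 234 \left(2 \cdot \frac{1}{22} - 16\right) = - 234 \left(\frac{1}{11} - 16\right) = \left(-234\right) \left(- \frac{175}{11}\right) = \frac{40950}{11}$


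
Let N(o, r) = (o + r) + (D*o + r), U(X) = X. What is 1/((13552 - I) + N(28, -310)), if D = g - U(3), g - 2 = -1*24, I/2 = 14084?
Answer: -1/15908 ≈ -6.2861e-5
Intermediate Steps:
I = 28168 (I = 2*14084 = 28168)
g = -22 (g = 2 - 1*24 = 2 - 24 = -22)
D = -25 (D = -22 - 1*3 = -22 - 3 = -25)
N(o, r) = -24*o + 2*r (N(o, r) = (o + r) + (-25*o + r) = (o + r) + (r - 25*o) = -24*o + 2*r)
1/((13552 - I) + N(28, -310)) = 1/((13552 - 1*28168) + (-24*28 + 2*(-310))) = 1/((13552 - 28168) + (-672 - 620)) = 1/(-14616 - 1292) = 1/(-15908) = -1/15908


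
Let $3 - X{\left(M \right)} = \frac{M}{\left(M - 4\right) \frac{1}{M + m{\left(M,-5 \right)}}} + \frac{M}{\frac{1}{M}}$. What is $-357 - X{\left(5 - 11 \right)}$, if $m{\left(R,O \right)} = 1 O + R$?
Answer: $- \frac{1671}{5} \approx -334.2$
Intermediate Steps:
$m{\left(R,O \right)} = O + R$
$X{\left(M \right)} = 3 - M^{2} - \frac{M \left(-5 + 2 M\right)}{-4 + M}$ ($X{\left(M \right)} = 3 - \left(\frac{M}{\left(M - 4\right) \frac{1}{M + \left(-5 + M\right)}} + \frac{M}{\frac{1}{M}}\right) = 3 - \left(\frac{M}{\left(-4 + M\right) \frac{1}{-5 + 2 M}} + M M\right) = 3 - \left(\frac{M}{\frac{1}{-5 + 2 M} \left(-4 + M\right)} + M^{2}\right) = 3 - \left(M \frac{-5 + 2 M}{-4 + M} + M^{2}\right) = 3 - \left(\frac{M \left(-5 + 2 M\right)}{-4 + M} + M^{2}\right) = 3 - \left(M^{2} + \frac{M \left(-5 + 2 M\right)}{-4 + M}\right) = 3 - M^{2} - \frac{M \left(-5 + 2 M\right)}{-4 + M}$)
$-357 - X{\left(5 - 11 \right)} = -357 - \frac{-12 - \left(5 - 11\right)^{3} + 2 \left(5 - 11\right)^{2} + 8 \left(5 - 11\right)}{-4 + \left(5 - 11\right)} = -357 - \frac{-12 - \left(-6\right)^{3} + 2 \left(-6\right)^{2} + 8 \left(-6\right)}{-4 - 6} = -357 - \frac{-12 - -216 + 2 \cdot 36 - 48}{-10} = -357 - - \frac{-12 + 216 + 72 - 48}{10} = -357 - \left(- \frac{1}{10}\right) 228 = -357 - - \frac{114}{5} = -357 + \frac{114}{5} = - \frac{1671}{5}$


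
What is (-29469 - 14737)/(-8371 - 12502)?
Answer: 44206/20873 ≈ 2.1179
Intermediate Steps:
(-29469 - 14737)/(-8371 - 12502) = -44206/(-20873) = -44206*(-1/20873) = 44206/20873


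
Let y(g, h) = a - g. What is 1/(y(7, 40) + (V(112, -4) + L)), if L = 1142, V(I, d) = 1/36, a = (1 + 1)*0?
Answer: 36/40861 ≈ 0.00088104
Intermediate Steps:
a = 0 (a = 2*0 = 0)
V(I, d) = 1/36
y(g, h) = -g (y(g, h) = 0 - g = -g)
1/(y(7, 40) + (V(112, -4) + L)) = 1/(-1*7 + (1/36 + 1142)) = 1/(-7 + 41113/36) = 1/(40861/36) = 36/40861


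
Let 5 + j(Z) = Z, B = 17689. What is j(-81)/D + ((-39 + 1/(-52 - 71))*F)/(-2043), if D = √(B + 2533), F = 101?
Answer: 484598/251289 - 43*√20222/10111 ≈ 1.3237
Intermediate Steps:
D = √20222 (D = √(17689 + 2533) = √20222 ≈ 142.20)
j(Z) = -5 + Z
j(-81)/D + ((-39 + 1/(-52 - 71))*F)/(-2043) = (-5 - 81)/(√20222) + ((-39 + 1/(-52 - 71))*101)/(-2043) = -43*√20222/10111 + ((-39 + 1/(-123))*101)*(-1/2043) = -43*√20222/10111 + ((-39 - 1/123)*101)*(-1/2043) = -43*√20222/10111 - 4798/123*101*(-1/2043) = -43*√20222/10111 - 484598/123*(-1/2043) = -43*√20222/10111 + 484598/251289 = 484598/251289 - 43*√20222/10111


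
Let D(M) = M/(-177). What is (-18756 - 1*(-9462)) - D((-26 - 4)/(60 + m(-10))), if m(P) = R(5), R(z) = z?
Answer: -7128500/767 ≈ -9294.0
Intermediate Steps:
m(P) = 5
D(M) = -M/177 (D(M) = M*(-1/177) = -M/177)
(-18756 - 1*(-9462)) - D((-26 - 4)/(60 + m(-10))) = (-18756 - 1*(-9462)) - (-1)*(-26 - 4)/(60 + 5)/177 = (-18756 + 9462) - (-1)*(-30/65)/177 = -9294 - (-1)*(-30*1/65)/177 = -9294 - (-1)*(-6)/(177*13) = -9294 - 1*2/767 = -9294 - 2/767 = -7128500/767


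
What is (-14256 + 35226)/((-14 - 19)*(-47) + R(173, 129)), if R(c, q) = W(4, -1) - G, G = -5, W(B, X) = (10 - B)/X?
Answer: 2097/155 ≈ 13.529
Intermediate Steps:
W(B, X) = (10 - B)/X
R(c, q) = -1 (R(c, q) = (10 - 1*4)/(-1) - 1*(-5) = -(10 - 4) + 5 = -1*6 + 5 = -6 + 5 = -1)
(-14256 + 35226)/((-14 - 19)*(-47) + R(173, 129)) = (-14256 + 35226)/((-14 - 19)*(-47) - 1) = 20970/(-33*(-47) - 1) = 20970/(1551 - 1) = 20970/1550 = 20970*(1/1550) = 2097/155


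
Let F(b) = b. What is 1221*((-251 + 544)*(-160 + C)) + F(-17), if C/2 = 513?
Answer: 309814081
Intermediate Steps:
C = 1026 (C = 2*513 = 1026)
1221*((-251 + 544)*(-160 + C)) + F(-17) = 1221*((-251 + 544)*(-160 + 1026)) - 17 = 1221*(293*866) - 17 = 1221*253738 - 17 = 309814098 - 17 = 309814081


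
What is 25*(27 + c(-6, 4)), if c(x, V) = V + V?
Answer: 875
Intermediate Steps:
c(x, V) = 2*V
25*(27 + c(-6, 4)) = 25*(27 + 2*4) = 25*(27 + 8) = 25*35 = 875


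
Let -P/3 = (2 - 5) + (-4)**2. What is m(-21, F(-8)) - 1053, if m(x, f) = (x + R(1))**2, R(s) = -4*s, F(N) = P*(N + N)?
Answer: -428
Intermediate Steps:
P = -39 (P = -3*((2 - 5) + (-4)**2) = -3*(-3 + 16) = -3*13 = -39)
F(N) = -78*N (F(N) = -39*(N + N) = -78*N)
m(x, f) = (-4 + x)**2 (m(x, f) = (x - 4*1)**2 = (x - 4)**2 = (-4 + x)**2)
m(-21, F(-8)) - 1053 = (-4 - 21)**2 - 1053 = (-25)**2 - 1053 = 625 - 1053 = -428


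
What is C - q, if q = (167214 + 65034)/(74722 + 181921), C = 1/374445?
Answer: -86963845717/96098688135 ≈ -0.90494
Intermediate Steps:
C = 1/374445 ≈ 2.6706e-6
q = 232248/256643 ≈ 0.90495
C - q = 1/374445 - 1*232248/256643 = 1/374445 - 232248/256643 = -86963845717/96098688135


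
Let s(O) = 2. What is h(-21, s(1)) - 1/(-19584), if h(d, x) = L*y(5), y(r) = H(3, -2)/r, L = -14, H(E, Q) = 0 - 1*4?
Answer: 1096709/97920 ≈ 11.200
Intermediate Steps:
H(E, Q) = -4 (H(E, Q) = 0 - 4 = -4)
y(r) = -4/r
h(d, x) = 56/5 (h(d, x) = -(-56)/5 = -14*(-⅘) = 56/5)
h(-21, s(1)) - 1/(-19584) = 56/5 - 1/(-19584) = 56/5 - 1*(-1/19584) = 56/5 + 1/19584 = 1096709/97920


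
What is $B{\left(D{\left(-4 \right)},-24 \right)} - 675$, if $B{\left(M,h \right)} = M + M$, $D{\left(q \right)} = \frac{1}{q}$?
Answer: $- \frac{1351}{2} \approx -675.5$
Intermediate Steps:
$B{\left(M,h \right)} = 2 M$
$B{\left(D{\left(-4 \right)},-24 \right)} - 675 = \frac{2}{-4} - 675 = 2 \left(- \frac{1}{4}\right) - 675 = - \frac{1}{2} - 675 = - \frac{1351}{2}$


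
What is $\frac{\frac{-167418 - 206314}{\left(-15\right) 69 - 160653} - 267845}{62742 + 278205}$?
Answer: $- \frac{10826737157}{13781759634} \approx -0.78558$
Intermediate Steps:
$\frac{\frac{-167418 - 206314}{\left(-15\right) 69 - 160653} - 267845}{62742 + 278205} = \frac{- \frac{373732}{-1035 - 160653} - 267845}{340947} = \left(- \frac{373732}{-161688} - 267845\right) \frac{1}{340947} = \left(\left(-373732\right) \left(- \frac{1}{161688}\right) - 267845\right) \frac{1}{340947} = \left(\frac{93433}{40422} - 267845\right) \frac{1}{340947} = \left(- \frac{10826737157}{40422}\right) \frac{1}{340947} = - \frac{10826737157}{13781759634}$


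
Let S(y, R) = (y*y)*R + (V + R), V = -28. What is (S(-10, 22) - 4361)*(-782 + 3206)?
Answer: -5252808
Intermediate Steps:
S(y, R) = -28 + R + R*y² (S(y, R) = (y*y)*R + (-28 + R) = y²*R + (-28 + R) = R*y² + (-28 + R) = -28 + R + R*y²)
(S(-10, 22) - 4361)*(-782 + 3206) = ((-28 + 22 + 22*(-10)²) - 4361)*(-782 + 3206) = ((-28 + 22 + 22*100) - 4361)*2424 = ((-28 + 22 + 2200) - 4361)*2424 = (2194 - 4361)*2424 = -2167*2424 = -5252808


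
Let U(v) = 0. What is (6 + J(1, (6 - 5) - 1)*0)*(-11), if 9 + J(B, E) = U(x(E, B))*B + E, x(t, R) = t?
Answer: -66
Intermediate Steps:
J(B, E) = -9 + E (J(B, E) = -9 + (0*B + E) = -9 + (0 + E) = -9 + E)
(6 + J(1, (6 - 5) - 1)*0)*(-11) = (6 + (-9 + ((6 - 5) - 1))*0)*(-11) = (6 + (-9 + (1 - 1))*0)*(-11) = (6 + (-9 + 0)*0)*(-11) = (6 - 9*0)*(-11) = (6 + 0)*(-11) = 6*(-11) = -66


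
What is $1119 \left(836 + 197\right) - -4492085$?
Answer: $5648012$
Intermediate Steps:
$1119 \left(836 + 197\right) - -4492085 = 1119 \cdot 1033 + 4492085 = 1155927 + 4492085 = 5648012$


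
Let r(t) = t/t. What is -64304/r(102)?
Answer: -64304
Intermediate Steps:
r(t) = 1
-64304/r(102) = -64304/1 = -64304*1 = -64304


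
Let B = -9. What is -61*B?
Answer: 549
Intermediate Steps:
-61*B = -61*(-9) = 549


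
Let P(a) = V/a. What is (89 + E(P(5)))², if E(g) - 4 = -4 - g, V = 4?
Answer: 194481/25 ≈ 7779.2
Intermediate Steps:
P(a) = 4/a
E(g) = -g (E(g) = 4 + (-4 - g) = -g)
(89 + E(P(5)))² = (89 - 4/5)² = (89 - 1*⅘)² = (89 - ⅘)² = (441/5)² = 194481/25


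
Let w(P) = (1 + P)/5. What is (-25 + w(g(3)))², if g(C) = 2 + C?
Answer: 14161/25 ≈ 566.44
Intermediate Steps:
w(P) = ⅕ + P/5 (w(P) = (1 + P)*(⅕) = ⅕ + P/5)
(-25 + w(g(3)))² = (-25 + (⅕ + (2 + 3)/5))² = (-25 + (⅕ + (⅕)*5))² = (-25 + (⅕ + 1))² = (-25 + 6/5)² = (-119/5)² = 14161/25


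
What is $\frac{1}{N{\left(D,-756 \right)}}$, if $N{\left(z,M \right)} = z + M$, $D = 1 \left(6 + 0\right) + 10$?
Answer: $- \frac{1}{740} \approx -0.0013514$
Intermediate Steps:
$D = 16$ ($D = 1 \cdot 6 + 10 = 6 + 10 = 16$)
$N{\left(z,M \right)} = M + z$
$\frac{1}{N{\left(D,-756 \right)}} = \frac{1}{-756 + 16} = \frac{1}{-740} = - \frac{1}{740}$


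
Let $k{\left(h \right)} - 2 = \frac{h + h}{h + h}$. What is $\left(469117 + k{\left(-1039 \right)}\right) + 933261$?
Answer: $1402381$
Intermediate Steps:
$k{\left(h \right)} = 3$ ($k{\left(h \right)} = 2 + \frac{h + h}{h + h} = 2 + \frac{2 h}{2 h} = 2 + 2 h \frac{1}{2 h} = 2 + 1 = 3$)
$\left(469117 + k{\left(-1039 \right)}\right) + 933261 = \left(469117 + 3\right) + 933261 = 469120 + 933261 = 1402381$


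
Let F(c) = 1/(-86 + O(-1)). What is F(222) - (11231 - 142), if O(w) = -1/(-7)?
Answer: -6664496/601 ≈ -11089.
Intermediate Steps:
O(w) = 1/7 (O(w) = -1*(-1/7) = 1/7)
F(c) = -7/601 (F(c) = 1/(-86 + 1/7) = 1/(-601/7) = -7/601)
F(222) - (11231 - 142) = -7/601 - (11231 - 142) = -7/601 - 1*11089 = -7/601 - 11089 = -6664496/601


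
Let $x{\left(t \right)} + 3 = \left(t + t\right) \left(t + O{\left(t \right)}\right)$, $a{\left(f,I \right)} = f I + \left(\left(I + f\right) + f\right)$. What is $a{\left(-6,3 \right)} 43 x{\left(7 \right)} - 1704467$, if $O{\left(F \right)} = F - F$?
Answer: $-1814762$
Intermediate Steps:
$O{\left(F \right)} = 0$
$a{\left(f,I \right)} = I + 2 f + I f$ ($a{\left(f,I \right)} = I f + \left(I + 2 f\right) = I + 2 f + I f$)
$x{\left(t \right)} = -3 + 2 t^{2}$ ($x{\left(t \right)} = -3 + \left(t + t\right) \left(t + 0\right) = -3 + 2 t t = -3 + 2 t^{2}$)
$a{\left(-6,3 \right)} 43 x{\left(7 \right)} - 1704467 = \left(3 + 2 \left(-6\right) + 3 \left(-6\right)\right) 43 \left(-3 + 2 \cdot 7^{2}\right) - 1704467 = \left(3 - 12 - 18\right) 43 \left(-3 + 2 \cdot 49\right) - 1704467 = \left(-27\right) 43 \left(-3 + 98\right) - 1704467 = \left(-1161\right) 95 - 1704467 = -110295 - 1704467 = -1814762$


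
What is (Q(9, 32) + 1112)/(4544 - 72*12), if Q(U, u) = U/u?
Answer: 35593/117760 ≈ 0.30225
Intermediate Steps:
(Q(9, 32) + 1112)/(4544 - 72*12) = (9/32 + 1112)/(4544 - 72*12) = (9*(1/32) + 1112)/(4544 - 864) = (9/32 + 1112)/3680 = (35593/32)*(1/3680) = 35593/117760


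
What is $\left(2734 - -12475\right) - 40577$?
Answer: $-25368$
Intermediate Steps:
$\left(2734 - -12475\right) - 40577 = \left(2734 + 12475\right) - 40577 = 15209 - 40577 = -25368$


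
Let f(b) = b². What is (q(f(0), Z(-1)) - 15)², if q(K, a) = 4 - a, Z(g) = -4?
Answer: 49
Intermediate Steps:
(q(f(0), Z(-1)) - 15)² = ((4 - 1*(-4)) - 15)² = ((4 + 4) - 15)² = (8 - 15)² = (-7)² = 49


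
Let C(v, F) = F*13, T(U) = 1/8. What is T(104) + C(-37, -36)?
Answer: -3743/8 ≈ -467.88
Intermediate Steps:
T(U) = ⅛
C(v, F) = 13*F
T(104) + C(-37, -36) = ⅛ + 13*(-36) = ⅛ - 468 = -3743/8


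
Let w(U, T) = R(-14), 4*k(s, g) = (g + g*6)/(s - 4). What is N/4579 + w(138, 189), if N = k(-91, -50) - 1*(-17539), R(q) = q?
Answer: -1769511/174002 ≈ -10.169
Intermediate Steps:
k(s, g) = 7*g/(4*(-4 + s)) (k(s, g) = ((g + g*6)/(s - 4))/4 = ((g + 6*g)/(-4 + s))/4 = ((7*g)/(-4 + s))/4 = (7*g/(-4 + s))/4 = 7*g/(4*(-4 + s)))
w(U, T) = -14
N = 666517/38 (N = (7/4)*(-50)/(-4 - 91) - 1*(-17539) = (7/4)*(-50)/(-95) + 17539 = (7/4)*(-50)*(-1/95) + 17539 = 35/38 + 17539 = 666517/38 ≈ 17540.)
N/4579 + w(138, 189) = (666517/38)/4579 - 14 = (666517/38)*(1/4579) - 14 = 666517/174002 - 14 = -1769511/174002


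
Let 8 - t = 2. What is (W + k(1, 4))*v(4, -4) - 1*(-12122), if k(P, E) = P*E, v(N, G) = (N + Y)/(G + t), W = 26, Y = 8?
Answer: 12302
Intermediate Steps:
t = 6 (t = 8 - 1*2 = 8 - 2 = 6)
v(N, G) = (8 + N)/(6 + G) (v(N, G) = (N + 8)/(G + 6) = (8 + N)/(6 + G))
k(P, E) = E*P
(W + k(1, 4))*v(4, -4) - 1*(-12122) = (26 + 4*1)*((8 + 4)/(6 - 4)) - 1*(-12122) = (26 + 4)*(12/2) + 12122 = 30*((1/2)*12) + 12122 = 30*6 + 12122 = 180 + 12122 = 12302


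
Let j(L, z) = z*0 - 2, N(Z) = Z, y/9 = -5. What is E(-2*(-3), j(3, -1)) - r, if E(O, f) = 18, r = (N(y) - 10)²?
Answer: -3007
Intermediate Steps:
y = -45 (y = 9*(-5) = -45)
j(L, z) = -2 (j(L, z) = 0 - 2 = -2)
r = 3025 (r = (-45 - 10)² = (-55)² = 3025)
E(-2*(-3), j(3, -1)) - r = 18 - 1*3025 = 18 - 3025 = -3007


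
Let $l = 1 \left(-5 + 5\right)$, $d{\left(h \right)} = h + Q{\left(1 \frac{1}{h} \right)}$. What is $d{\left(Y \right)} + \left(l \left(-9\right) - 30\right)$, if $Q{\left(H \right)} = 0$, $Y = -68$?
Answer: $-98$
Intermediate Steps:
$d{\left(h \right)} = h$ ($d{\left(h \right)} = h + 0 = h$)
$l = 0$ ($l = 1 \cdot 0 = 0$)
$d{\left(Y \right)} + \left(l \left(-9\right) - 30\right) = -68 + \left(0 \left(-9\right) - 30\right) = -68 + \left(0 - 30\right) = -68 - 30 = -98$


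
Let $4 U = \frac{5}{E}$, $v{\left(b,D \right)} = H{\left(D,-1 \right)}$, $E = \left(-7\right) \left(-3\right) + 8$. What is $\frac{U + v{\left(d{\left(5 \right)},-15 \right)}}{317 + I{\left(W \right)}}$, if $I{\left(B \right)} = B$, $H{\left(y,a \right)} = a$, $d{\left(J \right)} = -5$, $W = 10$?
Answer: $- \frac{37}{12644} \approx -0.0029263$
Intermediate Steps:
$E = 29$ ($E = 21 + 8 = 29$)
$v{\left(b,D \right)} = -1$
$U = \frac{5}{116}$ ($U = \frac{5 \cdot \frac{1}{29}}{4} = \frac{1}{4} \cdot \frac{5}{29} = \frac{5}{116} \approx 0.043103$)
$\frac{U + v{\left(d{\left(5 \right)},-15 \right)}}{317 + I{\left(W \right)}} = \frac{\frac{5}{116} - 1}{317 + 10} = - \frac{111}{116 \cdot 327} = \left(- \frac{111}{116}\right) \frac{1}{327} = - \frac{37}{12644}$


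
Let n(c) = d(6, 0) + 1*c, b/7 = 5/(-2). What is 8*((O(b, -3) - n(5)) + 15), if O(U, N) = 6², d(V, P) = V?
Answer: 320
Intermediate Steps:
b = -35/2 (b = 7*(5/(-2)) = 7*(5*(-½)) = 7*(-5/2) = -35/2 ≈ -17.500)
O(U, N) = 36
n(c) = 6 + c (n(c) = 6 + 1*c = 6 + c)
8*((O(b, -3) - n(5)) + 15) = 8*((36 - (6 + 5)) + 15) = 8*((36 - 1*11) + 15) = 8*((36 - 11) + 15) = 8*(25 + 15) = 8*40 = 320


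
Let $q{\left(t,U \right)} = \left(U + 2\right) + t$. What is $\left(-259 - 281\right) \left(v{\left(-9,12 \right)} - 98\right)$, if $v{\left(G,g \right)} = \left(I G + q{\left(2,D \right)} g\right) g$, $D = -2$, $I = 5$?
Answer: $189000$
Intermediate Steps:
$q{\left(t,U \right)} = 2 + U + t$ ($q{\left(t,U \right)} = \left(2 + U\right) + t = 2 + U + t$)
$v{\left(G,g \right)} = g \left(2 g + 5 G\right)$ ($v{\left(G,g \right)} = \left(5 G + \left(2 - 2 + 2\right) g\right) g = \left(5 G + 2 g\right) g = \left(2 g + 5 G\right) g = g \left(2 g + 5 G\right)$)
$\left(-259 - 281\right) \left(v{\left(-9,12 \right)} - 98\right) = \left(-259 - 281\right) \left(12 \left(2 \cdot 12 + 5 \left(-9\right)\right) - 98\right) = - 540 \left(12 \left(24 - 45\right) - 98\right) = - 540 \left(12 \left(-21\right) - 98\right) = - 540 \left(-252 - 98\right) = \left(-540\right) \left(-350\right) = 189000$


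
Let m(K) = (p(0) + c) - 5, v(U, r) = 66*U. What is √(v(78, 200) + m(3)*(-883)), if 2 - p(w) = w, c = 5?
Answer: √3382 ≈ 58.155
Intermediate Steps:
p(w) = 2 - w
m(K) = 2 (m(K) = ((2 - 1*0) + 5) - 5 = ((2 + 0) + 5) - 5 = (2 + 5) - 5 = 7 - 5 = 2)
√(v(78, 200) + m(3)*(-883)) = √(66*78 + 2*(-883)) = √(5148 - 1766) = √3382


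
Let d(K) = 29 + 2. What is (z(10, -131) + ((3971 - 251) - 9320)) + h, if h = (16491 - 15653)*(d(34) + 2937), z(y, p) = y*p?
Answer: 2480274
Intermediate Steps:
z(y, p) = p*y
d(K) = 31
h = 2487184 (h = (16491 - 15653)*(31 + 2937) = 838*2968 = 2487184)
(z(10, -131) + ((3971 - 251) - 9320)) + h = (-131*10 + ((3971 - 251) - 9320)) + 2487184 = (-1310 + (3720 - 9320)) + 2487184 = (-1310 - 5600) + 2487184 = -6910 + 2487184 = 2480274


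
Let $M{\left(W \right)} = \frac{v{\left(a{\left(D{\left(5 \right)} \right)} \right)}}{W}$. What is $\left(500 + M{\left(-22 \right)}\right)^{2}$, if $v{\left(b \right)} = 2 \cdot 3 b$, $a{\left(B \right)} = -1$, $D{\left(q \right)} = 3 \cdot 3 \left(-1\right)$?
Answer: $\frac{30283009}{121} \approx 2.5027 \cdot 10^{5}$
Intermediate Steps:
$D{\left(q \right)} = -9$ ($D{\left(q \right)} = 9 \left(-1\right) = -9$)
$v{\left(b \right)} = 6 b$
$M{\left(W \right)} = - \frac{6}{W}$ ($M{\left(W \right)} = \frac{6 \left(-1\right)}{W} = - \frac{6}{W}$)
$\left(500 + M{\left(-22 \right)}\right)^{2} = \left(500 - \frac{6}{-22}\right)^{2} = \left(500 - - \frac{3}{11}\right)^{2} = \left(500 + \frac{3}{11}\right)^{2} = \left(\frac{5503}{11}\right)^{2} = \frac{30283009}{121}$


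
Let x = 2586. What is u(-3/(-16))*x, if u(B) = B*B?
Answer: 11637/128 ≈ 90.914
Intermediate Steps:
u(B) = B²
u(-3/(-16))*x = (-3/(-16))²*2586 = (-3*(-1/16))²*2586 = (3/16)²*2586 = (9/256)*2586 = 11637/128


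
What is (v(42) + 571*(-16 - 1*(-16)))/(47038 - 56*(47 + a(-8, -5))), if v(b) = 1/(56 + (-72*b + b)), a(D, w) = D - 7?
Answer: -1/132389796 ≈ -7.5535e-9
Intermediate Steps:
a(D, w) = -7 + D
v(b) = 1/(56 - 71*b)
(v(42) + 571*(-16 - 1*(-16)))/(47038 - 56*(47 + a(-8, -5))) = (-1/(-56 + 71*42) + 571*(-16 - 1*(-16)))/(47038 - 56*(47 + (-7 - 8))) = (-1/(-56 + 2982) + 571*(-16 + 16))/(47038 - 56*(47 - 15)) = (-1/2926 + 571*0)/(47038 - 56*32) = (-1*1/2926 + 0)/(47038 - 1792) = (-1/2926 + 0)/45246 = -1/2926*1/45246 = -1/132389796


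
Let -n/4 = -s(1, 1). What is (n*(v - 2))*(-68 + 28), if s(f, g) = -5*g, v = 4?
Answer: 1600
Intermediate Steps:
n = -20 (n = -(-4)*(-5*1) = -(-4)*(-5) = -4*5 = -20)
(n*(v - 2))*(-68 + 28) = (-20*(4 - 2))*(-68 + 28) = -20*2*(-40) = -40*(-40) = 1600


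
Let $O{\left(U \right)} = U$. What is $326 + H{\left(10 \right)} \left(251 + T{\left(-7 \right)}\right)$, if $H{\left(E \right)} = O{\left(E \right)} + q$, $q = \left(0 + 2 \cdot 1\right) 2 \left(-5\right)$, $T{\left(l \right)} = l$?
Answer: $-2114$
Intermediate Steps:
$q = -20$ ($q = \left(0 + 2\right) 2 \left(-5\right) = 2 \cdot 2 \left(-5\right) = 4 \left(-5\right) = -20$)
$H{\left(E \right)} = -20 + E$ ($H{\left(E \right)} = E - 20 = -20 + E$)
$326 + H{\left(10 \right)} \left(251 + T{\left(-7 \right)}\right) = 326 + \left(-20 + 10\right) \left(251 - 7\right) = 326 - 2440 = -2114$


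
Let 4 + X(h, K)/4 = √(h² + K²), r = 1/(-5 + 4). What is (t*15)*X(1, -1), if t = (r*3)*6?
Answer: 4320 - 1080*√2 ≈ 2792.6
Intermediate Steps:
r = -1 (r = 1/(-1) = -1)
X(h, K) = -16 + 4*√(K² + h²) (X(h, K) = -16 + 4*√(h² + K²) = -16 + 4*√(K² + h²))
t = -18 (t = -1*3*6 = -3*6 = -18)
(t*15)*X(1, -1) = (-18*15)*(-16 + 4*√((-1)² + 1²)) = -270*(-16 + 4*√(1 + 1)) = -270*(-16 + 4*√2) = 4320 - 1080*√2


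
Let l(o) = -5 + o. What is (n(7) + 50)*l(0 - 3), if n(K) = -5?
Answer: -360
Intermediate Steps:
(n(7) + 50)*l(0 - 3) = (-5 + 50)*(-5 + (0 - 3)) = 45*(-5 - 3) = 45*(-8) = -360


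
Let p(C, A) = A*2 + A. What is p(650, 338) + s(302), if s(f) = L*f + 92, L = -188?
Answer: -55670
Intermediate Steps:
s(f) = 92 - 188*f (s(f) = -188*f + 92 = 92 - 188*f)
p(C, A) = 3*A (p(C, A) = 2*A + A = 3*A)
p(650, 338) + s(302) = 3*338 + (92 - 188*302) = 1014 + (92 - 56776) = 1014 - 56684 = -55670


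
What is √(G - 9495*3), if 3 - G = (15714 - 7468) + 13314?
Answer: I*√50042 ≈ 223.7*I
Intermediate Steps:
G = -21557 (G = 3 - ((15714 - 7468) + 13314) = 3 - (8246 + 13314) = 3 - 1*21560 = 3 - 21560 = -21557)
√(G - 9495*3) = √(-21557 - 9495*3) = √(-21557 - 1899*15) = √(-21557 - 28485) = √(-50042) = I*√50042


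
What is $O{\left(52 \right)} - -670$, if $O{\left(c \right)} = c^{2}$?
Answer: $3374$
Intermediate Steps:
$O{\left(52 \right)} - -670 = 52^{2} - -670 = 2704 + 670 = 3374$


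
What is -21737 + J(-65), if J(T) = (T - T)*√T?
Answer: -21737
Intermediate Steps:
J(T) = 0 (J(T) = 0*√T = 0)
-21737 + J(-65) = -21737 + 0 = -21737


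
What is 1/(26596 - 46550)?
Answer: -1/19954 ≈ -5.0115e-5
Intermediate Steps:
1/(26596 - 46550) = 1/(-19954) = -1/19954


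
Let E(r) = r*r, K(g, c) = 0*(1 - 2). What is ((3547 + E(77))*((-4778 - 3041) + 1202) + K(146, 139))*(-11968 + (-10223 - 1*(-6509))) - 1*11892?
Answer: 983303604052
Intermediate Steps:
K(g, c) = 0 (K(g, c) = 0*(-1) = 0)
E(r) = r²
((3547 + E(77))*((-4778 - 3041) + 1202) + K(146, 139))*(-11968 + (-10223 - 1*(-6509))) - 1*11892 = ((3547 + 77²)*((-4778 - 3041) + 1202) + 0)*(-11968 + (-10223 - 1*(-6509))) - 1*11892 = ((3547 + 5929)*(-7819 + 1202) + 0)*(-11968 + (-10223 + 6509)) - 11892 = (9476*(-6617) + 0)*(-11968 - 3714) - 11892 = (-62702692 + 0)*(-15682) - 11892 = -62702692*(-15682) - 11892 = 983303615944 - 11892 = 983303604052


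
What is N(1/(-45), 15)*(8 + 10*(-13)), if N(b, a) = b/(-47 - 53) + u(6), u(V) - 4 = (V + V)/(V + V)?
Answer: -1372561/2250 ≈ -610.03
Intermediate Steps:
u(V) = 5 (u(V) = 4 + (V + V)/(V + V) = 4 + (2*V)/((2*V)) = 4 + (2*V)*(1/(2*V)) = 4 + 1 = 5)
N(b, a) = 5 - b/100 (N(b, a) = b/(-47 - 53) + 5 = b/(-100) + 5 = -b/100 + 5 = 5 - b/100)
N(1/(-45), 15)*(8 + 10*(-13)) = (5 - 1/100/(-45))*(8 + 10*(-13)) = (5 - 1/100*(-1/45))*(8 - 130) = (5 + 1/4500)*(-122) = (22501/4500)*(-122) = -1372561/2250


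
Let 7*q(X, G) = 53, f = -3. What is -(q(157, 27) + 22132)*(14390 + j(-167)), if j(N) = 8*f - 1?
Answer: -2226244605/7 ≈ -3.1803e+8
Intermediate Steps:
q(X, G) = 53/7 (q(X, G) = (⅐)*53 = 53/7)
j(N) = -25 (j(N) = 8*(-3) - 1 = -24 - 1 = -25)
-(q(157, 27) + 22132)*(14390 + j(-167)) = -(53/7 + 22132)*(14390 - 25) = -154977*14365/7 = -1*2226244605/7 = -2226244605/7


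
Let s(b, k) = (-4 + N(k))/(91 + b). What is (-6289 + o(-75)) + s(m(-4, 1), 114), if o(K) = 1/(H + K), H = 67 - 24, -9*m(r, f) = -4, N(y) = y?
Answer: -165596247/26336 ≈ -6287.8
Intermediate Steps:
m(r, f) = 4/9 (m(r, f) = -⅑*(-4) = 4/9)
H = 43
o(K) = 1/(43 + K)
s(b, k) = (-4 + k)/(91 + b)
(-6289 + o(-75)) + s(m(-4, 1), 114) = (-6289 + 1/(43 - 75)) + (-4 + 114)/(91 + 4/9) = (-6289 + 1/(-32)) + 110/(823/9) = (-6289 - 1/32) + (9/823)*110 = -201249/32 + 990/823 = -165596247/26336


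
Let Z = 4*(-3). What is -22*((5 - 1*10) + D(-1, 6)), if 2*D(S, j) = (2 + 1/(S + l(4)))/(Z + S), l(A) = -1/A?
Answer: 7216/65 ≈ 111.02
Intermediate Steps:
Z = -12
D(S, j) = (2 + 1/(-¼ + S))/(2*(-12 + S)) (D(S, j) = ((2 + 1/(S - 1/4))/(-12 + S))/2 = ((2 + 1/(S - 1*¼))/(-12 + S))/2 = ((2 + 1/(S - ¼))/(-12 + S))/2 = ((2 + 1/(-¼ + S))/(-12 + S))/2 = (2 + 1/(-¼ + S))/(2*(-12 + S)))
-22*((5 - 1*10) + D(-1, 6)) = -22*((5 - 1*10) + (1 + 4*(-1))/(12 - 49*(-1) + 4*(-1)²)) = -22*((5 - 10) + (1 - 4)/(12 + 49 + 4*1)) = -22*(-5 - 3/(12 + 49 + 4)) = -22*(-5 - 3/65) = -22*(-328/65) = 7216/65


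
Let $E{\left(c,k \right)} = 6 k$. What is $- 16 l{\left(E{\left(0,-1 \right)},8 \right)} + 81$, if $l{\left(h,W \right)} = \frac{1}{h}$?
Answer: $\frac{251}{3} \approx 83.667$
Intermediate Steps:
$- 16 l{\left(E{\left(0,-1 \right)},8 \right)} + 81 = - \frac{16}{6 \left(-1\right)} + 81 = - \frac{16}{-6} + 81 = \left(-16\right) \left(- \frac{1}{6}\right) + 81 = \frac{8}{3} + 81 = \frac{251}{3}$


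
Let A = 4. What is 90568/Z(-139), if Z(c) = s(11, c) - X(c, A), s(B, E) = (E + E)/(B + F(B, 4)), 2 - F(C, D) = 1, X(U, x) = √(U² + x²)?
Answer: 75533712/676811 - 3260448*√19337/676811 ≈ -558.29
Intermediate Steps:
F(C, D) = 1 (F(C, D) = 2 - 1*1 = 2 - 1 = 1)
s(B, E) = 2*E/(1 + B) (s(B, E) = (E + E)/(B + 1) = (2*E)/(1 + B) = 2*E/(1 + B))
Z(c) = -√(16 + c²) + c/6 (Z(c) = 2*c/(1 + 11) - √(c² + 4²) = 2*c/12 - √(c² + 16) = 2*c*(1/12) - √(16 + c²) = c/6 - √(16 + c²) = -√(16 + c²) + c/6)
90568/Z(-139) = 90568/(-√(16 + (-139)²) + (⅙)*(-139)) = 90568/(-√(16 + 19321) - 139/6) = 90568/(-√19337 - 139/6) = 90568/(-139/6 - √19337)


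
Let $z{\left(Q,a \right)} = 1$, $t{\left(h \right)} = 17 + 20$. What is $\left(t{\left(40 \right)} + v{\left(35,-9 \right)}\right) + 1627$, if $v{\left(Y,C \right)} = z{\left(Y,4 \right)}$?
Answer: $1665$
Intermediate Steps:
$t{\left(h \right)} = 37$
$v{\left(Y,C \right)} = 1$
$\left(t{\left(40 \right)} + v{\left(35,-9 \right)}\right) + 1627 = \left(37 + 1\right) + 1627 = 38 + 1627 = 1665$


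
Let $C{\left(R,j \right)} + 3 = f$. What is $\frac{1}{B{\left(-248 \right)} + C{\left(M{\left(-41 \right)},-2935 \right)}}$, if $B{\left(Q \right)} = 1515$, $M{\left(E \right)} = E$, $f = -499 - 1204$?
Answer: $- \frac{1}{191} \approx -0.0052356$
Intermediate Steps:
$f = -1703$
$C{\left(R,j \right)} = -1706$ ($C{\left(R,j \right)} = -3 - 1703 = -1706$)
$\frac{1}{B{\left(-248 \right)} + C{\left(M{\left(-41 \right)},-2935 \right)}} = \frac{1}{1515 - 1706} = \frac{1}{-191} = - \frac{1}{191}$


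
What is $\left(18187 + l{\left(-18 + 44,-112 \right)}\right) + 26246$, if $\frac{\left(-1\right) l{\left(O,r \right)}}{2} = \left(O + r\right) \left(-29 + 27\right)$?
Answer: $44089$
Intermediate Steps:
$l{\left(O,r \right)} = 4 O + 4 r$ ($l{\left(O,r \right)} = - 2 \left(O + r\right) \left(-29 + 27\right) = - 2 \left(O + r\right) \left(-2\right) = - 2 \left(- 2 O - 2 r\right) = 4 O + 4 r$)
$\left(18187 + l{\left(-18 + 44,-112 \right)}\right) + 26246 = \left(18187 + \left(4 \left(-18 + 44\right) + 4 \left(-112\right)\right)\right) + 26246 = \left(18187 + \left(4 \cdot 26 - 448\right)\right) + 26246 = \left(18187 + \left(104 - 448\right)\right) + 26246 = \left(18187 - 344\right) + 26246 = 17843 + 26246 = 44089$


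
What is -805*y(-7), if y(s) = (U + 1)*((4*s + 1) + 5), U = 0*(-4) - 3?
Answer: -35420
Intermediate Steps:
U = -3 (U = 0 - 3 = -3)
y(s) = -12 - 8*s (y(s) = (-3 + 1)*((4*s + 1) + 5) = -2*((1 + 4*s) + 5) = -2*(6 + 4*s) = -12 - 8*s)
-805*y(-7) = -805*(-12 - 8*(-7)) = -805*(-12 + 56) = -805*44 = -35420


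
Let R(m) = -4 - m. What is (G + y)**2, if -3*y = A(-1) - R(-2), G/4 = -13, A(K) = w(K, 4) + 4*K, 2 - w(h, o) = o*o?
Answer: 19600/9 ≈ 2177.8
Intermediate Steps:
w(h, o) = 2 - o**2 (w(h, o) = 2 - o*o = 2 - o**2)
A(K) = -14 + 4*K (A(K) = (2 - 1*4**2) + 4*K = (2 - 1*16) + 4*K = (2 - 16) + 4*K = -14 + 4*K)
G = -52 (G = 4*(-13) = -52)
y = 16/3 (y = -((-14 + 4*(-1)) - (-4 - 1*(-2)))/3 = -((-14 - 4) - (-4 + 2))/3 = -(-18 - 1*(-2))/3 = -(-18 + 2)/3 = -1/3*(-16) = 16/3 ≈ 5.3333)
(G + y)**2 = (-52 + 16/3)**2 = (-140/3)**2 = 19600/9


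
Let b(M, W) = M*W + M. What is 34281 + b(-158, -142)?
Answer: 56559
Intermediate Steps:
b(M, W) = M + M*W
34281 + b(-158, -142) = 34281 - 158*(1 - 142) = 34281 - 158*(-141) = 34281 + 22278 = 56559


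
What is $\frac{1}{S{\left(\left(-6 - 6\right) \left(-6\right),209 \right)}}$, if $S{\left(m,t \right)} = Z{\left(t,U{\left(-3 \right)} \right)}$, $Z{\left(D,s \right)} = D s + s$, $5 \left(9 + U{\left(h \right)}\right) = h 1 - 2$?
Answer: $- \frac{1}{2100} \approx -0.00047619$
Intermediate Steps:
$U{\left(h \right)} = - \frac{47}{5} + \frac{h}{5}$ ($U{\left(h \right)} = -9 + \frac{h 1 - 2}{5} = -9 + \frac{h - 2}{5} = -9 + \frac{-2 + h}{5} = -9 + \left(- \frac{2}{5} + \frac{h}{5}\right) = - \frac{47}{5} + \frac{h}{5}$)
$Z{\left(D,s \right)} = s + D s$
$S{\left(m,t \right)} = -10 - 10 t$ ($S{\left(m,t \right)} = \left(- \frac{47}{5} + \frac{1}{5} \left(-3\right)\right) \left(1 + t\right) = \left(- \frac{47}{5} - \frac{3}{5}\right) \left(1 + t\right) = - 10 \left(1 + t\right) = -10 - 10 t$)
$\frac{1}{S{\left(\left(-6 - 6\right) \left(-6\right),209 \right)}} = \frac{1}{-10 - 2090} = \frac{1}{-2100} = - \frac{1}{2100}$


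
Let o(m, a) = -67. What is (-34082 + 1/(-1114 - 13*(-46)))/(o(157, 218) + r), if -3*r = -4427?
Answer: -17586313/726872 ≈ -24.195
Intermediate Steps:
r = 4427/3 (r = -⅓*(-4427) = 4427/3 ≈ 1475.7)
(-34082 + 1/(-1114 - 13*(-46)))/(o(157, 218) + r) = (-34082 + 1/(-1114 - 13*(-46)))/(-67 + 4427/3) = (-34082 + 1/(-1114 + 598))/(4226/3) = (-34082 + 1/(-516))*(3/4226) = (-34082 - 1/516)*(3/4226) = -17586313/516*3/4226 = -17586313/726872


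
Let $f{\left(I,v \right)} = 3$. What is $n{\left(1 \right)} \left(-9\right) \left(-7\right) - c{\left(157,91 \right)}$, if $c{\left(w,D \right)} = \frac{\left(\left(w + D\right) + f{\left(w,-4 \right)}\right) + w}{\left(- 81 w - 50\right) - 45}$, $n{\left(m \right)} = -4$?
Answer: $- \frac{807054}{3203} \approx -251.97$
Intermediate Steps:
$c{\left(w,D \right)} = \frac{3 + D + 2 w}{-95 - 81 w}$ ($c{\left(w,D \right)} = \frac{\left(\left(w + D\right) + 3\right) + w}{\left(- 81 w - 50\right) - 45} = \frac{\left(\left(D + w\right) + 3\right) + w}{\left(-50 - 81 w\right) - 45} = \frac{\left(3 + D + w\right) + w}{-95 - 81 w} = \frac{3 + D + 2 w}{-95 - 81 w}$)
$n{\left(1 \right)} \left(-9\right) \left(-7\right) - c{\left(157,91 \right)} = \left(-4\right) \left(-9\right) \left(-7\right) - \frac{-3 - 91 - 314}{95 + 81 \cdot 157} = 36 \left(-7\right) - \frac{-3 - 91 - 314}{95 + 12717} = -252 - \frac{1}{12812} \left(-408\right) = -252 - - \frac{102}{3203} = -252 + \frac{102}{3203} = - \frac{807054}{3203}$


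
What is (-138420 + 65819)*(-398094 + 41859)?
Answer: 25863017235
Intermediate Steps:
(-138420 + 65819)*(-398094 + 41859) = -72601*(-356235) = 25863017235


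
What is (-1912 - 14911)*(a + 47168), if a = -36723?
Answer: -175716235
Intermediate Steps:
(-1912 - 14911)*(a + 47168) = (-1912 - 14911)*(-36723 + 47168) = -16823*10445 = -175716235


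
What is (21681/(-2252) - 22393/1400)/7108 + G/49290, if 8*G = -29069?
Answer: -305041695013/3944978383200 ≈ -0.077324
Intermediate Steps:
G = -29069/8 (G = (⅛)*(-29069) = -29069/8 ≈ -3633.6)
(21681/(-2252) - 22393/1400)/7108 + G/49290 = (21681/(-2252) - 22393/1400)/7108 - 29069/8/49290 = (21681*(-1/2252) - 22393*1/1400)*(1/7108) - 29069/8*1/49290 = (-21681/2252 - 3199/200)*(1/7108) - 29069/394320 = -2885087/112600*1/7108 - 29069/394320 = -2885087/800360800 - 29069/394320 = -305041695013/3944978383200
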